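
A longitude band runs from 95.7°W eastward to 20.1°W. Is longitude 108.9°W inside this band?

No

Band width going east from -95.7° to -20.1°: ((-20.1 − -95.7) mod 360) = 75.6°.
Offset of -108.9° east of the west edge: ((-108.9 − -95.7) mod 360) = 346.8°.
346.8° > 75.6° ⇒ outside.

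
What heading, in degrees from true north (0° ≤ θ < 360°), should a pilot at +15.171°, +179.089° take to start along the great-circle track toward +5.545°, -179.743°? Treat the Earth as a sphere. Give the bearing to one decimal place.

173.1°

Δλ = -179.743 − 179.089 = -358.832°; wrapped into (−180°, 180°]: 1.168°.
θ = atan2( sin Δλ · cos φ₂ , cos φ₁ · sin φ₂ − sin φ₁ · cos φ₂ · cos Δλ )
  = atan2(0.02029, -0.16716) = 173.080° → normalised to [0°, 360°): 173.080°.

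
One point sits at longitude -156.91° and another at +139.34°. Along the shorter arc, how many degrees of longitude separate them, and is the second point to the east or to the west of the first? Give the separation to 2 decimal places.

Raw difference: 139.34 − -156.91 = 296.25°.
Normalise into (−180°, 180°]: 296.25° − 360° = -63.75°.
Negative ⇒ the second point lies to the west; separation 63.75°.

63.75° west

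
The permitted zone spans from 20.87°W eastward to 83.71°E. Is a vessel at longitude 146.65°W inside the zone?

Band width going east from -20.87° to +83.71°: ((83.71 − -20.87) mod 360) = 104.58°.
Offset of -146.65° east of the west edge: ((-146.65 − -20.87) mod 360) = 234.22°.
234.22° > 104.58° ⇒ outside.

No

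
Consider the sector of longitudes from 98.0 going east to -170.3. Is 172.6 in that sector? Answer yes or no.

Band width going east from +98.0° to -170.3°: ((-170.3 − 98.0) mod 360) = 91.7°.
Offset of +172.6° east of the west edge: ((172.6 − 98.0) mod 360) = 74.6°.
74.6° ≤ 91.7° ⇒ inside.

Yes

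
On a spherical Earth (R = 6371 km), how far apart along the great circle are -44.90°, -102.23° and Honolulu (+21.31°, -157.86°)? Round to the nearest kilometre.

9267 km

Δλ = -157.86 − -102.23 = -55.63°.
Δφ = 21.31 − -44.90 = 66.21°.
a = sin²(Δφ/2) + cos φ₁ · cos φ₂ · sin²(Δλ/2) = 0.441991.
c = 2·atan2(√a, √(1−a)) = 1.45452 rad → d = 6371·c ≈ 9266.72 km.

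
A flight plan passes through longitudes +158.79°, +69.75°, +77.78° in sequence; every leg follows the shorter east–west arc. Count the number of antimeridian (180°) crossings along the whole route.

Leg 1: +158.79° → +69.75°, shortest Δλ = -89.04° (west) — does not cross 180°.
Leg 2: +69.75° → +77.78°, shortest Δλ = 8.03° (east) — does not cross 180°.
Total crossings: 0.

0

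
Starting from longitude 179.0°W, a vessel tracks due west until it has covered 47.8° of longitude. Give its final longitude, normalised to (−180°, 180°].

Start at -179.0°; shift −47.8° → -226.8°.
-226.8° lies outside (−180°, 180°]; add 360° → +133.2°.

133.2°E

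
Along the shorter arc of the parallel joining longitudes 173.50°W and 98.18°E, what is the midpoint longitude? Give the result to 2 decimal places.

142.34°E

Signed shortest Δλ from -173.50° to +98.18° is -88.32°.
Midpoint longitude = -173.50° + (-88.32°)/2 = -173.50° − 44.16° = -217.66°.
Normalise into (−180°, 180°]: +142.34°.
(The naïve average (-173.50 + +98.18)/2 = -37.66° is on the wrong side of the globe.)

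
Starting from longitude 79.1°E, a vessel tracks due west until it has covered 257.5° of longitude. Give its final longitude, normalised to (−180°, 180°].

Start at +79.1°; shift −257.5° → -178.4°.
-178.4° already lies in (−180°, 180°].

178.4°W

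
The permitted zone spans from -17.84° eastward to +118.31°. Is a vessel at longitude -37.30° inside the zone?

No

Band width going east from -17.84° to +118.31°: ((118.31 − -17.84) mod 360) = 136.15°.
Offset of -37.30° east of the west edge: ((-37.30 − -17.84) mod 360) = 340.54°.
340.54° > 136.15° ⇒ outside.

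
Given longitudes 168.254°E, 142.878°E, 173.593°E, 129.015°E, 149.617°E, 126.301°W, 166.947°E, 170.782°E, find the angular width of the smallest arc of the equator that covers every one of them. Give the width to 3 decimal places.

Sort the longitudes: -126.301°, +129.015°, +142.878°, +149.617°, +166.947°, +168.254°, +170.782°, +173.593°.
Eastward gaps between consecutive values (wrapping around): 255.316°, 13.863°, 6.739°, 17.330°, 1.307°, 2.528°, 2.811°, 60.106°.
Largest gap = 255.316° ⇒ minimal covering band is its complement: 360° − 255.316° = 104.684°.
Band runs from +129.015° eastward to -126.301°, crossing the antimeridian.

104.684°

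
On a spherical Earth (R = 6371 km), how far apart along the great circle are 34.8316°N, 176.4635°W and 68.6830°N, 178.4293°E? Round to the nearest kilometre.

3778 km

Δλ = 178.4293 − -176.4635 = 354.8928°; wrapped into (−180°, 180°]: -5.1072°.
Δφ = 68.6830 − 34.8316 = 33.8514°.
a = sin²(Δφ/2) + cos φ₁ · cos φ₂ · sin²(Δλ/2) = 0.085350.
c = 2·atan2(√a, √(1−a)) = 0.59294 rad → d = 6371·c ≈ 3777.63 km.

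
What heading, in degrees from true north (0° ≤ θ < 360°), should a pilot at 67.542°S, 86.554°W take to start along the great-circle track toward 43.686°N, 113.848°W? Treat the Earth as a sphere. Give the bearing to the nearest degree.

Δλ = -113.848 − -86.554 = -27.294°.
θ = atan2( sin Δλ · cos φ₂ , cos φ₁ · sin φ₂ − sin φ₁ · cos φ₂ · cos Δλ )
  = atan2(-0.33160, 0.85774) = -21.136° → normalised to [0°, 360°): 338.864°.

339°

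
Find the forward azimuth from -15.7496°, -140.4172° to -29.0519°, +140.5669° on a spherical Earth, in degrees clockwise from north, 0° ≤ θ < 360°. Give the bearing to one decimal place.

Δλ = 140.5669 − -140.4172 = 280.9841°; wrapped into (−180°, 180°]: -79.0159°.
θ = atan2( sin Δλ · cos φ₂ , cos φ₁ · sin φ₂ − sin φ₁ · cos φ₂ · cos Δλ )
  = atan2(-0.85817, -0.42216) = -116.194° → normalised to [0°, 360°): 243.806°.

243.8°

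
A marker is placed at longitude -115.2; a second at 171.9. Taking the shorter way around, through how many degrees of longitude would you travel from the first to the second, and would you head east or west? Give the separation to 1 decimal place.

72.9° west

Raw difference: 171.9 − -115.2 = 287.1°.
Normalise into (−180°, 180°]: 287.1° − 360° = -72.9°.
Negative ⇒ the second point lies to the west; separation 72.9°.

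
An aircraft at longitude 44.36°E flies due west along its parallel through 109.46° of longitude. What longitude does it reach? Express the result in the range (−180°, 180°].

65.10°W

Start at +44.36°; shift −109.46° → -65.10°.
-65.10° already lies in (−180°, 180°].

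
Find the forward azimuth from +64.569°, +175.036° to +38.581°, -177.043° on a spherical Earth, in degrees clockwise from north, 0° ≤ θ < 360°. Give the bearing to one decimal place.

Δλ = -177.043 − 175.036 = -352.079°; wrapped into (−180°, 180°]: 7.921°.
θ = atan2( sin Δλ · cos φ₂ , cos φ₁ · sin φ₂ − sin φ₁ · cos φ₂ · cos Δλ )
  = atan2(0.10773, -0.43145) = 165.980° → normalised to [0°, 360°): 165.980°.

166.0°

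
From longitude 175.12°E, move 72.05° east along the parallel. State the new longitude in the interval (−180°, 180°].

112.83°W

Start at +175.12°; shift +72.05° → +247.17°.
+247.17° lies outside (−180°, 180°]; subtract 360° → -112.83°.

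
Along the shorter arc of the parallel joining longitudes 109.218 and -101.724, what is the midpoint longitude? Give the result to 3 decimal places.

-176.253°

Signed shortest Δλ from +109.218° to -101.724° is +149.058°.
Midpoint longitude = +109.218° + (+149.058°)/2 = +109.218° + 74.529° = +183.747°.
Normalise into (−180°, 180°]: -176.253°.
(The naïve average (+109.218 + -101.724)/2 = 3.747° is on the wrong side of the globe.)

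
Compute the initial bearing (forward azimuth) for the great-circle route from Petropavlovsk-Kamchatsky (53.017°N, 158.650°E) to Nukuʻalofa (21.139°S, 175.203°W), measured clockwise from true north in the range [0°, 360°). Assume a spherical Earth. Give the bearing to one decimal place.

Δλ = -175.203 − 158.650 = -333.853°; wrapped into (−180°, 180°]: 26.147°.
θ = atan2( sin Δλ · cos φ₂ , cos φ₁ · sin φ₂ − sin φ₁ · cos φ₂ · cos Δλ )
  = atan2(0.41102, -0.88576) = 155.107° → normalised to [0°, 360°): 155.107°.

155.1°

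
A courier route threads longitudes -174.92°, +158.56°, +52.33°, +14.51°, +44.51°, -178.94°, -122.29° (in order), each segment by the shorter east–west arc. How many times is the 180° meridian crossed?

2

Leg 1: -174.92° → +158.56°, shortest Δλ = -26.52° (west) — crosses 180°.
Leg 2: +158.56° → +52.33°, shortest Δλ = -106.23° (west) — does not cross 180°.
Leg 3: +52.33° → +14.51°, shortest Δλ = -37.82° (west) — does not cross 180°.
Leg 4: +14.51° → +44.51°, shortest Δλ = 30.0° (east) — does not cross 180°.
Leg 5: +44.51° → -178.94°, shortest Δλ = 136.55° (east) — crosses 180°.
Leg 6: -178.94° → -122.29°, shortest Δλ = 56.65° (east) — does not cross 180°.
Total crossings: 2.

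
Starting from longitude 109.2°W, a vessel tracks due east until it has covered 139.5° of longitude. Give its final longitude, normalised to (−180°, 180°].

Start at -109.2°; shift +139.5° → +30.3°.
+30.3° already lies in (−180°, 180°].

30.3°E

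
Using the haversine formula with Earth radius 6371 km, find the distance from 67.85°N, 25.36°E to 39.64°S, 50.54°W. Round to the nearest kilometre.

13493 km

Δλ = -50.54 − 25.36 = -75.90°.
Δφ = -39.64 − 67.85 = -107.49°.
a = sin²(Δφ/2) + cos φ₁ · cos φ₂ · sin²(Δλ/2) = 0.760074.
c = 2·atan2(√a, √(1−a)) = 2.11782 rad → d = 6371·c ≈ 13492.64 km.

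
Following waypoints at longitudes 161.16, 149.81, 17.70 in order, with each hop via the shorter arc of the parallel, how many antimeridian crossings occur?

Leg 1: +161.16° → +149.81°, shortest Δλ = -11.35° (west) — does not cross 180°.
Leg 2: +149.81° → +17.70°, shortest Δλ = -132.11° (west) — does not cross 180°.
Total crossings: 0.

0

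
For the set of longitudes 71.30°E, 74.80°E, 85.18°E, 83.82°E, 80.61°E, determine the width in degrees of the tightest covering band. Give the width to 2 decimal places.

Sort the longitudes: +71.30°, +74.80°, +80.61°, +83.82°, +85.18°.
Eastward gaps between consecutive values (wrapping around): 3.50°, 5.81°, 3.21°, 1.36°, 346.12°.
Largest gap = 346.12° ⇒ minimal covering band is its complement: 360° − 346.12° = 13.88°.
Band runs from +71.30° eastward to +85.18°.

13.88°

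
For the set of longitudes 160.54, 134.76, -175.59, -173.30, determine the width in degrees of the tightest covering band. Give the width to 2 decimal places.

Sort the longitudes: -175.59°, -173.30°, +134.76°, +160.54°.
Eastward gaps between consecutive values (wrapping around): 2.29°, 308.06°, 25.78°, 23.87°.
Largest gap = 308.06° ⇒ minimal covering band is its complement: 360° − 308.06° = 51.94°.
Band runs from +134.76° eastward to -173.30°, crossing the antimeridian.

51.94°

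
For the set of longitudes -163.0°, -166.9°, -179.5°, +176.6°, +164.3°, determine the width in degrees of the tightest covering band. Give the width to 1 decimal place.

32.7°

Sort the longitudes: -179.5°, -166.9°, -163.0°, +164.3°, +176.6°.
Eastward gaps between consecutive values (wrapping around): 12.6°, 3.9°, 327.3°, 12.3°, 3.9°.
Largest gap = 327.3° ⇒ minimal covering band is its complement: 360° − 327.3° = 32.7°.
Band runs from +164.3° eastward to -163.0°, crossing the antimeridian.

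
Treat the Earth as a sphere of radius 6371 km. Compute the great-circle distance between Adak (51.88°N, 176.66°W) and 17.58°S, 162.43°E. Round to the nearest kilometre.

7985 km

Δλ = 162.43 − -176.66 = 339.09°; wrapped into (−180°, 180°]: -20.91°.
Δφ = -17.58 − 51.88 = -69.46°.
a = sin²(Δφ/2) + cos φ₁ · cos φ₂ · sin²(Δλ/2) = 0.343947.
c = 2·atan2(√a, √(1−a)) = 1.25339 rad → d = 6371·c ≈ 7985.34 km.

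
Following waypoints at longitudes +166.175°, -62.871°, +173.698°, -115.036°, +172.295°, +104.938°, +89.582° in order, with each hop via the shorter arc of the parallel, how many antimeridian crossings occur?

Leg 1: +166.175° → -62.871°, shortest Δλ = 130.954° (east) — crosses 180°.
Leg 2: -62.871° → +173.698°, shortest Δλ = -123.431° (west) — crosses 180°.
Leg 3: +173.698° → -115.036°, shortest Δλ = 71.266° (east) — crosses 180°.
Leg 4: -115.036° → +172.295°, shortest Δλ = -72.669° (west) — crosses 180°.
Leg 5: +172.295° → +104.938°, shortest Δλ = -67.357° (west) — does not cross 180°.
Leg 6: +104.938° → +89.582°, shortest Δλ = -15.356° (west) — does not cross 180°.
Total crossings: 4.

4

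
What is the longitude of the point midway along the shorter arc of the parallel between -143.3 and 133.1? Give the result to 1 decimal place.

Signed shortest Δλ from -143.3° to +133.1° is -83.6°.
Midpoint longitude = -143.3° + (-83.6°)/2 = -143.3° − 41.8° = -185.1°.
Normalise into (−180°, 180°]: +174.9°.
(The naïve average (-143.3 + +133.1)/2 = -5.1° is on the wrong side of the globe.)

+174.9°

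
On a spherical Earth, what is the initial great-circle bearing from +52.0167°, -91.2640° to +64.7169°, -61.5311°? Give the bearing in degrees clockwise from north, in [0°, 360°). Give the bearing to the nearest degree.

Δλ = -61.5311 − -91.2640 = 29.7329°.
θ = atan2( sin Δλ · cos φ₂ , cos φ₁ · sin φ₂ − sin φ₁ · cos φ₂ · cos Δλ )
  = atan2(0.21182, 0.26417) = 38.724° → normalised to [0°, 360°): 38.724°.

39°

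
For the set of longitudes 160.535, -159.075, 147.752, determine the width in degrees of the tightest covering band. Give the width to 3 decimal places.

53.173°

Sort the longitudes: -159.075°, +147.752°, +160.535°.
Eastward gaps between consecutive values (wrapping around): 306.827°, 12.783°, 40.390°.
Largest gap = 306.827° ⇒ minimal covering band is its complement: 360° − 306.827° = 53.173°.
Band runs from +147.752° eastward to -159.075°, crossing the antimeridian.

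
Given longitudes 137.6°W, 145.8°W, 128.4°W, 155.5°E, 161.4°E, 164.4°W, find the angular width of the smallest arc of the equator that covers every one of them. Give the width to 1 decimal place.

76.1°

Sort the longitudes: -164.4°, -145.8°, -137.6°, -128.4°, +155.5°, +161.4°.
Eastward gaps between consecutive values (wrapping around): 18.6°, 8.2°, 9.2°, 283.9°, 5.9°, 34.2°.
Largest gap = 283.9° ⇒ minimal covering band is its complement: 360° − 283.9° = 76.1°.
Band runs from +155.5° eastward to -128.4°, crossing the antimeridian.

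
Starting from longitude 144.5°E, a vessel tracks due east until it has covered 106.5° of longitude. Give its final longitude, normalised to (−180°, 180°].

109.0°W

Start at +144.5°; shift +106.5° → +251.0°.
+251.0° lies outside (−180°, 180°]; subtract 360° → -109.0°.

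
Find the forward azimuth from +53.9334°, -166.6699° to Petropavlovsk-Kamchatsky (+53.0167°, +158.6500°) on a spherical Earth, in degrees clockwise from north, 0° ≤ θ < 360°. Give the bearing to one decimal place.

281.6°

Δλ = 158.6500 − -166.6699 = 325.3199°; wrapped into (−180°, 180°]: -34.6801°.
θ = atan2( sin Δλ · cos φ₂ , cos φ₁ · sin φ₂ − sin φ₁ · cos φ₂ · cos Δλ )
  = atan2(-0.34230, 0.07039) = -78.379° → normalised to [0°, 360°): 281.621°.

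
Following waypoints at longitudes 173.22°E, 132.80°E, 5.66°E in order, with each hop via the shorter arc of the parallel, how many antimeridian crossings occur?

Leg 1: +173.22° → +132.80°, shortest Δλ = -40.42° (west) — does not cross 180°.
Leg 2: +132.80° → +5.66°, shortest Δλ = -127.14° (west) — does not cross 180°.
Total crossings: 0.

0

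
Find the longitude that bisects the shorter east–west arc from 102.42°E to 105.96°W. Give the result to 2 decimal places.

178.23°E

Signed shortest Δλ from +102.42° to -105.96° is +151.62°.
Midpoint longitude = +102.42° + (+151.62°)/2 = +102.42° + 75.81° = +178.23°.
(The naïve average (+102.42 + -105.96)/2 = -1.77° is on the wrong side of the globe.)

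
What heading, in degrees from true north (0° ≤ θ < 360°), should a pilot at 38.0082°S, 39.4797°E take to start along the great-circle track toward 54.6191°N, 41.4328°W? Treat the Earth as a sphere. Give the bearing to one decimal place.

Δλ = -41.4328 − 39.4797 = -80.9125°.
θ = atan2( sin Δλ · cos φ₂ , cos φ₁ · sin φ₂ − sin φ₁ · cos φ₂ · cos Δλ )
  = atan2(-0.57174, 0.69872) = -39.292° → normalised to [0°, 360°): 320.708°.

320.7°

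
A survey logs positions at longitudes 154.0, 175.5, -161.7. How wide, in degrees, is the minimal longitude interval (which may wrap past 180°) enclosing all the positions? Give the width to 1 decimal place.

44.3°

Sort the longitudes: -161.7°, +154.0°, +175.5°.
Eastward gaps between consecutive values (wrapping around): 315.7°, 21.5°, 22.8°.
Largest gap = 315.7° ⇒ minimal covering band is its complement: 360° − 315.7° = 44.3°.
Band runs from +154.0° eastward to -161.7°, crossing the antimeridian.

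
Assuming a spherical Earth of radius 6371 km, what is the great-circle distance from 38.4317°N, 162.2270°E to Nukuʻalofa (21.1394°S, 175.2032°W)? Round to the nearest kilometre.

Δλ = -175.2032 − 162.2270 = -337.4302°; wrapped into (−180°, 180°]: 22.5698°.
Δφ = -21.1394 − 38.4317 = -59.5711°.
a = sin²(Δφ/2) + cos φ₁ · cos φ₂ · sin²(Δλ/2) = 0.274744.
c = 2·atan2(√a, √(1−a)) = 1.10346 rad → d = 6371·c ≈ 7030.13 km.

7030 km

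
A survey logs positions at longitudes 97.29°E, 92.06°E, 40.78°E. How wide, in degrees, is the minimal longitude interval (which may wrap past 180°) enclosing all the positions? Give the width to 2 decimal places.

56.51°

Sort the longitudes: +40.78°, +92.06°, +97.29°.
Eastward gaps between consecutive values (wrapping around): 51.28°, 5.23°, 303.49°.
Largest gap = 303.49° ⇒ minimal covering band is its complement: 360° − 303.49° = 56.51°.
Band runs from +40.78° eastward to +97.29°.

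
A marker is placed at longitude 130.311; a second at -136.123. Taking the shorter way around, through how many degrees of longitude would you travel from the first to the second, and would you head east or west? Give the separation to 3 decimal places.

Raw difference: -136.123 − 130.311 = -266.434°.
Normalise into (−180°, 180°]: -266.434° + 360° = 93.566°.
Positive ⇒ the second point lies to the east; separation 93.566°.

93.566° east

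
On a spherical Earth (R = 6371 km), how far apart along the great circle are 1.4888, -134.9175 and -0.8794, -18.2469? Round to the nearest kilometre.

12975 km

Δλ = -18.2469 − -134.9175 = 116.6706°.
Δφ = -0.8794 − 1.4888 = -2.3682°.
a = sin²(Δφ/2) + cos φ₁ · cos φ₂ · sin²(Δλ/2) = 0.724527.
c = 2·atan2(√a, √(1−a)) = 2.03650 rad → d = 6371·c ≈ 12974.56 km.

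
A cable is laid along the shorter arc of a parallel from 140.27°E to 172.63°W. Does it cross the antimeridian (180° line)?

Yes

Naïve |-172.63 − 140.27| = 312.9° > 180°, so the shorter arc goes the other way round — across 180°.
Signed shortest Δλ = ((-172.63 − 140.27 + 180) mod 360) − 180 = 47.1°.
Going east by 47.1° from +140.27° passes through 180° before reaching -172.63°.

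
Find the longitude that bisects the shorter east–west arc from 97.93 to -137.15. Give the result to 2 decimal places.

+160.39°

Signed shortest Δλ from +97.93° to -137.15° is +124.92°.
Midpoint longitude = +97.93° + (+124.92°)/2 = +97.93° + 62.46° = +160.39°.
(The naïve average (+97.93 + -137.15)/2 = -19.61° is on the wrong side of the globe.)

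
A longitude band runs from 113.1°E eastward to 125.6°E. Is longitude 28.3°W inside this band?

Band width going east from +113.1° to +125.6°: ((125.6 − 113.1) mod 360) = 12.5°.
Offset of -28.3° east of the west edge: ((-28.3 − 113.1) mod 360) = 218.6°.
218.6° > 12.5° ⇒ outside.

No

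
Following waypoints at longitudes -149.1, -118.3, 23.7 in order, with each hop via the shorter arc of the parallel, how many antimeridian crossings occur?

0

Leg 1: -149.1° → -118.3°, shortest Δλ = 30.8° (east) — does not cross 180°.
Leg 2: -118.3° → +23.7°, shortest Δλ = 142.0° (east) — does not cross 180°.
Total crossings: 0.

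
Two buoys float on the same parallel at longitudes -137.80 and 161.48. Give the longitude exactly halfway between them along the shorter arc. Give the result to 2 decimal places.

Signed shortest Δλ from -137.80° to +161.48° is -60.72°.
Midpoint longitude = -137.80° + (-60.72°)/2 = -137.80° − 30.36° = -168.16°.
(The naïve average (-137.80 + +161.48)/2 = 11.84° is on the wrong side of the globe.)

-168.16°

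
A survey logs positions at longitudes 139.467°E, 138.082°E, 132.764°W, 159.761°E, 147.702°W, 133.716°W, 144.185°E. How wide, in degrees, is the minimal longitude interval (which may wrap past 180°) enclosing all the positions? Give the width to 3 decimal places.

89.154°

Sort the longitudes: -147.702°, -133.716°, -132.764°, +138.082°, +139.467°, +144.185°, +159.761°.
Eastward gaps between consecutive values (wrapping around): 13.986°, 0.952°, 270.846°, 1.385°, 4.718°, 15.576°, 52.537°.
Largest gap = 270.846° ⇒ minimal covering band is its complement: 360° − 270.846° = 89.154°.
Band runs from +138.082° eastward to -132.764°, crossing the antimeridian.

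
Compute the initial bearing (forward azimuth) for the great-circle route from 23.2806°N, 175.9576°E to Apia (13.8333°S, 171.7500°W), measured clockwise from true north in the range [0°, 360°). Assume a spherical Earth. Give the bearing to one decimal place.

160.8°

Δλ = -171.7500 − 175.9576 = -347.7076°; wrapped into (−180°, 180°]: 12.2924°.
θ = atan2( sin Δλ · cos φ₂ , cos φ₁ · sin φ₂ − sin φ₁ · cos φ₂ · cos Δλ )
  = atan2(0.20673, -0.59460) = 160.829° → normalised to [0°, 360°): 160.829°.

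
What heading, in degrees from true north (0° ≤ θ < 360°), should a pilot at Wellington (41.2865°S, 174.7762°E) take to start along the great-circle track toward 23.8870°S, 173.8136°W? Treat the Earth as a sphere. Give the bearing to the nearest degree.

32°

Δλ = -173.8136 − 174.7762 = -348.5898°; wrapped into (−180°, 180°]: 11.4102°.
θ = atan2( sin Δλ · cos φ₂ , cos φ₁ · sin φ₂ − sin φ₁ · cos φ₂ · cos Δλ )
  = atan2(0.18089, 0.28711) = 32.212° → normalised to [0°, 360°): 32.212°.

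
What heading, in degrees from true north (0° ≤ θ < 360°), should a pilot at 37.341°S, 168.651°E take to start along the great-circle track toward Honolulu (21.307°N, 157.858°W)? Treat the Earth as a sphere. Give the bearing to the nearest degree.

34°

Δλ = -157.858 − 168.651 = -326.509°; wrapped into (−180°, 180°]: 33.491°.
θ = atan2( sin Δλ · cos φ₂ , cos φ₁ · sin φ₂ − sin φ₁ · cos φ₂ · cos Δλ )
  = atan2(0.51409, 0.76017) = 34.070° → normalised to [0°, 360°): 34.070°.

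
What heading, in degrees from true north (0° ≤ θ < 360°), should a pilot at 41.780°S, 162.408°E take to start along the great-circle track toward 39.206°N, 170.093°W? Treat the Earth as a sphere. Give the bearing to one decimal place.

21.1°

Δλ = -170.093 − 162.408 = -332.501°; wrapped into (−180°, 180°]: 27.499°.
θ = atan2( sin Δλ · cos φ₂ , cos φ₁ · sin φ₂ − sin φ₁ · cos φ₂ · cos Δλ )
  = atan2(0.35779, 0.92932) = 21.057° → normalised to [0°, 360°): 21.057°.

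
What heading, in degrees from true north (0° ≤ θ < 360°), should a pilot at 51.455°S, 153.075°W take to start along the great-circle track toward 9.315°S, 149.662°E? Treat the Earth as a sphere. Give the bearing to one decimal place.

Δλ = 149.662 − -153.075 = 302.737°; wrapped into (−180°, 180°]: -57.263°.
θ = atan2( sin Δλ · cos φ₂ , cos φ₁ · sin φ₂ − sin φ₁ · cos φ₂ · cos Δλ )
  = atan2(-0.83007, 0.31652) = -69.127° → normalised to [0°, 360°): 290.873°.

290.9°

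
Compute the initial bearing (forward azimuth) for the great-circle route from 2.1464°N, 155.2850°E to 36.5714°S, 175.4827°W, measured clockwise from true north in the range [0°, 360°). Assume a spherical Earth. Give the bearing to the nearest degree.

Δλ = -175.4827 − 155.2850 = -330.7677°; wrapped into (−180°, 180°]: 29.2323°.
θ = atan2( sin Δλ · cos φ₂ , cos φ₁ · sin φ₂ − sin φ₁ · cos φ₂ · cos Δλ )
  = atan2(0.39220, -0.62165) = 147.752° → normalised to [0°, 360°): 147.752°.

148°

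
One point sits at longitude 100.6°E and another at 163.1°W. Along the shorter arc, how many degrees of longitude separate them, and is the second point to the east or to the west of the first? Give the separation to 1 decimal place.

Raw difference: -163.1 − 100.6 = -263.7°.
Normalise into (−180°, 180°]: -263.7° + 360° = 96.3°.
Positive ⇒ the second point lies to the east; separation 96.3°.

96.3° east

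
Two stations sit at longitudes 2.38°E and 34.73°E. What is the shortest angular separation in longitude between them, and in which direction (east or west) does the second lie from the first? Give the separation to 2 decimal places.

32.35° east

Raw difference: 34.73 − 2.38 = 32.35°.
Normalise into (−180°, 180°]: 32.35° stays 32.35°.
Positive ⇒ the second point lies to the east; separation 32.35°.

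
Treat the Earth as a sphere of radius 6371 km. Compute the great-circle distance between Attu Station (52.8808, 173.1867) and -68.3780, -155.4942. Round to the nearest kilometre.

13728 km

Δλ = -155.4942 − 173.1867 = -328.6809°; wrapped into (−180°, 180°]: 31.3191°.
Δφ = -68.3780 − 52.8808 = -121.2588°.
a = sin²(Δφ/2) + cos φ₁ · cos φ₂ · sin²(Δλ/2) = 0.775653.
c = 2·atan2(√a, √(1−a)) = 2.15473 rad → d = 6371·c ≈ 13727.76 km.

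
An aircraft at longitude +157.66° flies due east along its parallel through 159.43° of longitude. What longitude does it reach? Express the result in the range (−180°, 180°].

Start at +157.66°; shift +159.43° → +317.09°.
+317.09° lies outside (−180°, 180°]; subtract 360° → -42.91°.

-42.91°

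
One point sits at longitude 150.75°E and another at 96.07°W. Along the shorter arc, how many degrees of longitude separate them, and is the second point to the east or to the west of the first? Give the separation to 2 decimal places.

113.18° east

Raw difference: -96.07 − 150.75 = -246.82°.
Normalise into (−180°, 180°]: -246.82° + 360° = 113.18°.
Positive ⇒ the second point lies to the east; separation 113.18°.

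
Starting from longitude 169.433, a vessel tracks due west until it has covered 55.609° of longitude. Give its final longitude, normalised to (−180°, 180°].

Start at +169.433°; shift −55.609° → +113.824°.
+113.824° already lies in (−180°, 180°].

+113.824°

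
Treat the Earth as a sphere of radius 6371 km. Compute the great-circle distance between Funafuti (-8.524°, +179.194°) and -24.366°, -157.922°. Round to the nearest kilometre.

3001 km

Δλ = -157.922 − 179.194 = -337.116°; wrapped into (−180°, 180°]: 22.884°.
Δφ = -24.366 − -8.524 = -15.842°.
a = sin²(Δφ/2) + cos φ₁ · cos φ₂ · sin²(Δλ/2) = 0.054443.
c = 2·atan2(√a, √(1−a)) = 0.47100 rad → d = 6371·c ≈ 3000.75 km.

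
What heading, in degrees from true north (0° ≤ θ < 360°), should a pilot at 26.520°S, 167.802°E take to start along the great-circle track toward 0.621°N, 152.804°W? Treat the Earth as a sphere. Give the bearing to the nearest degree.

Δλ = -152.804 − 167.802 = -320.606°; wrapped into (−180°, 180°]: 39.394°.
θ = atan2( sin Δλ · cos φ₂ , cos φ₁ · sin φ₂ − sin φ₁ · cos φ₂ · cos Δλ )
  = atan2(0.63461, 0.35474) = 60.795° → normalised to [0°, 360°): 60.795°.

61°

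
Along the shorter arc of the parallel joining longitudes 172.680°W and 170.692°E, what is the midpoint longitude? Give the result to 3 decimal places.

179.006°E

Signed shortest Δλ from -172.680° to +170.692° is -16.628°.
Midpoint longitude = -172.680° + (-16.628°)/2 = -172.680° − 8.314° = -180.994°.
Normalise into (−180°, 180°]: +179.006°.
(The naïve average (-172.680 + +170.692)/2 = -0.994° is on the wrong side of the globe.)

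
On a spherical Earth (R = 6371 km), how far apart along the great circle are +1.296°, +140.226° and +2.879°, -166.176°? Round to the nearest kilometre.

Δλ = -166.176 − 140.226 = -306.402°; wrapped into (−180°, 180°]: 53.598°.
Δφ = 2.879 − 1.296 = 1.583°.
a = sin²(Δφ/2) + cos φ₁ · cos φ₂ · sin²(Δλ/2) = 0.203159.
c = 2·atan2(√a, √(1−a)) = 0.93517 rad → d = 6371·c ≈ 5957.96 km.

5958 km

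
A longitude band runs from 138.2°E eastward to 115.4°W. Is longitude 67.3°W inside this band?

Band width going east from +138.2° to -115.4°: ((-115.4 − 138.2) mod 360) = 106.4°.
Offset of -67.3° east of the west edge: ((-67.3 − 138.2) mod 360) = 154.5°.
154.5° > 106.4° ⇒ outside.

No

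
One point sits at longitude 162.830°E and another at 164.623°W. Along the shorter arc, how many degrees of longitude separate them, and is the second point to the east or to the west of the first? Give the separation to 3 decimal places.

32.547° east

Raw difference: -164.623 − 162.830 = -327.453°.
Normalise into (−180°, 180°]: -327.453° + 360° = 32.547°.
Positive ⇒ the second point lies to the east; separation 32.547°.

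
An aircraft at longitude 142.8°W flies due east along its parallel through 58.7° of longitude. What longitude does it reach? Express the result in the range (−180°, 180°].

Start at -142.8°; shift +58.7° → -84.1°.
-84.1° already lies in (−180°, 180°].

84.1°W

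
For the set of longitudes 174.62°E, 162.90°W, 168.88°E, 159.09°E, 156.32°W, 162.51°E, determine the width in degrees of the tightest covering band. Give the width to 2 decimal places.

Sort the longitudes: -162.90°, -156.32°, +159.09°, +162.51°, +168.88°, +174.62°.
Eastward gaps between consecutive values (wrapping around): 6.58°, 315.41°, 3.42°, 6.37°, 5.74°, 22.48°.
Largest gap = 315.41° ⇒ minimal covering band is its complement: 360° − 315.41° = 44.59°.
Band runs from +159.09° eastward to -156.32°, crossing the antimeridian.

44.59°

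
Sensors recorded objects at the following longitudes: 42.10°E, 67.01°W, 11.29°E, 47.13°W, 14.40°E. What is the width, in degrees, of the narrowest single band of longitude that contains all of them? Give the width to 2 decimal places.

109.11°

Sort the longitudes: -67.01°, -47.13°, +11.29°, +14.40°, +42.10°.
Eastward gaps between consecutive values (wrapping around): 19.88°, 58.42°, 3.11°, 27.70°, 250.89°.
Largest gap = 250.89° ⇒ minimal covering band is its complement: 360° − 250.89° = 109.11°.
Band runs from -67.01° eastward to +42.10°.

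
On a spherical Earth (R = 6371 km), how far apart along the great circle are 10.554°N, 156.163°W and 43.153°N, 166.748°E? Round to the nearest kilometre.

5091 km

Δλ = 166.748 − -156.163 = 322.911°; wrapped into (−180°, 180°]: -37.089°.
Δφ = 43.153 − 10.554 = 32.599°.
a = sin²(Δφ/2) + cos φ₁ · cos φ₂ · sin²(Δλ/2) = 0.151313.
c = 2·atan2(√a, √(1−a)) = 0.79907 rad → d = 6371·c ≈ 5090.87 km.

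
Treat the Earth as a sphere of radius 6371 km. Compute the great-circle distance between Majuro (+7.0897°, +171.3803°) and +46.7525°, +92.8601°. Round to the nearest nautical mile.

4622 nmi

Δλ = 92.8601 − 171.3803 = -78.5202°.
Δφ = 46.7525 − 7.0897 = 39.6628°.
a = sin²(Δφ/2) + cos φ₁ · cos φ₂ · sin²(Δλ/2) = 0.387390.
c = 2·atan2(√a, √(1−a)) = 1.34363 rad → d = 6371·c ≈ 8560.25 km ≈ 4622.17 nmi.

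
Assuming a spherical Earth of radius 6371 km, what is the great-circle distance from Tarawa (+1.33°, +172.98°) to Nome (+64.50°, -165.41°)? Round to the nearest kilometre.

7238 km

Δλ = -165.41 − 172.98 = -338.39°; wrapped into (−180°, 180°]: 21.61°.
Δφ = 64.50 − 1.33 = 63.17°.
a = sin²(Δφ/2) + cos φ₁ · cos φ₂ · sin²(Δλ/2) = 0.289453.
c = 2·atan2(√a, √(1−a)) = 1.13615 rad → d = 6371·c ≈ 7238.39 km.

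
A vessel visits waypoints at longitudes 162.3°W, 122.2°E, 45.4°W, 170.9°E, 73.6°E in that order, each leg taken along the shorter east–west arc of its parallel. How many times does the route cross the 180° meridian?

2

Leg 1: -162.3° → +122.2°, shortest Δλ = -75.5° (west) — crosses 180°.
Leg 2: +122.2° → -45.4°, shortest Δλ = -167.6° (west) — does not cross 180°.
Leg 3: -45.4° → +170.9°, shortest Δλ = -143.7° (west) — crosses 180°.
Leg 4: +170.9° → +73.6°, shortest Δλ = -97.3° (west) — does not cross 180°.
Total crossings: 2.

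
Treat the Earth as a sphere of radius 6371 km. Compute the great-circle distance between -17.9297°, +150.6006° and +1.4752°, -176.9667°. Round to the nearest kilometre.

4154 km

Δλ = -176.9667 − 150.6006 = -327.5673°; wrapped into (−180°, 180°]: 32.4327°.
Δφ = 1.4752 − -17.9297 = 19.4049°.
a = sin²(Δφ/2) + cos φ₁ · cos φ₂ · sin²(Δλ/2) = 0.102580.
c = 2·atan2(√a, √(1−a)) = 0.65205 rad → d = 6371·c ≈ 4154.22 km.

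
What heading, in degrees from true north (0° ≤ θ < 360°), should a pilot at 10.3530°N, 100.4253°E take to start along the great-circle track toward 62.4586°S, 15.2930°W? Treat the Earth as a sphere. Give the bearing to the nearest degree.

Δλ = -15.2930 − 100.4253 = -115.7183°.
θ = atan2( sin Δλ · cos φ₂ , cos φ₁ · sin φ₂ − sin φ₁ · cos φ₂ · cos Δλ )
  = atan2(-0.41658, -0.83618) = -153.518° → normalised to [0°, 360°): 206.482°.

206°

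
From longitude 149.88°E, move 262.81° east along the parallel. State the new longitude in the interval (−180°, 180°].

Start at +149.88°; shift +262.81° → +412.69°.
+412.69° lies outside (−180°, 180°]; subtract 360° → +52.69°.

52.69°E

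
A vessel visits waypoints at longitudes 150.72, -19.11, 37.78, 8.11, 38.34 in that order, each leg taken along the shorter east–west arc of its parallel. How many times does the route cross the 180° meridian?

0

Leg 1: +150.72° → -19.11°, shortest Δλ = -169.83° (west) — does not cross 180°.
Leg 2: -19.11° → +37.78°, shortest Δλ = 56.89° (east) — does not cross 180°.
Leg 3: +37.78° → +8.11°, shortest Δλ = -29.67° (west) — does not cross 180°.
Leg 4: +8.11° → +38.34°, shortest Δλ = 30.23° (east) — does not cross 180°.
Total crossings: 0.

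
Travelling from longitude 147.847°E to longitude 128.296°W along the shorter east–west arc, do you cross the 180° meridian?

Yes

Naïve |-128.296 − 147.847| = 276.143° > 180°, so the shorter arc goes the other way round — across 180°.
Signed shortest Δλ = ((-128.296 − 147.847 + 180) mod 360) − 180 = 83.857°.
Going east by 83.857° from +147.847° passes through 180° before reaching -128.296°.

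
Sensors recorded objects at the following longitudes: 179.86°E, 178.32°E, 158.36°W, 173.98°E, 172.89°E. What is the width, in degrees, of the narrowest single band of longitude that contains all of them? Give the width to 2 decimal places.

28.75°

Sort the longitudes: -158.36°, +172.89°, +173.98°, +178.32°, +179.86°.
Eastward gaps between consecutive values (wrapping around): 331.25°, 1.09°, 4.34°, 1.54°, 21.78°.
Largest gap = 331.25° ⇒ minimal covering band is its complement: 360° − 331.25° = 28.75°.
Band runs from +172.89° eastward to -158.36°, crossing the antimeridian.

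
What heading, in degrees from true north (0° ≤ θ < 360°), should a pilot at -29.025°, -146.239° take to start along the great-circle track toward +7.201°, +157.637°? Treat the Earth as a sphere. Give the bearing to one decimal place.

Δλ = 157.637 − -146.239 = 303.876°; wrapped into (−180°, 180°]: -56.124°.
θ = atan2( sin Δλ · cos φ₂ , cos φ₁ · sin φ₂ − sin φ₁ · cos φ₂ · cos Δλ )
  = atan2(-0.82370, 0.37792) = -65.354° → normalised to [0°, 360°): 294.646°.

294.6°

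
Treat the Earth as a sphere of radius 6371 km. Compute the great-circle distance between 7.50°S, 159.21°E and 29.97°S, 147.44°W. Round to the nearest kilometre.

Δλ = -147.44 − 159.21 = -306.65°; wrapped into (−180°, 180°]: 53.35°.
Δφ = -29.97 − -7.50 = -22.47°.
a = sin²(Δφ/2) + cos φ₁ · cos φ₂ · sin²(Δλ/2) = 0.211056.
c = 2·atan2(√a, √(1−a)) = 0.95466 rad → d = 6371·c ≈ 6082.12 km.

6082 km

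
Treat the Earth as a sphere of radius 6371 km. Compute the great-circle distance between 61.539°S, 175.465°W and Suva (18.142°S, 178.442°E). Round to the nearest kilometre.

4849 km

Δλ = 178.442 − -175.465 = 353.907°; wrapped into (−180°, 180°]: -6.093°.
Δφ = -18.142 − -61.539 = 43.397°.
a = sin²(Δφ/2) + cos φ₁ · cos φ₂ · sin²(Δλ/2) = 0.137974.
c = 2·atan2(√a, √(1−a)) = 0.76114 rad → d = 6371·c ≈ 4849.20 km.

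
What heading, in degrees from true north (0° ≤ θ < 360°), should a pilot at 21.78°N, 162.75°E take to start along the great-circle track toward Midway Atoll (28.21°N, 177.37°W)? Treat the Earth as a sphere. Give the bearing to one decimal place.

Δλ = -177.37 − 162.75 = -340.12°; wrapped into (−180°, 180°]: 19.88°.
θ = atan2( sin Δλ · cos φ₂ , cos φ₁ · sin φ₂ − sin φ₁ · cos φ₂ · cos Δλ )
  = atan2(0.29966, 0.13147) = 66.311° → normalised to [0°, 360°): 66.311°.

66.3°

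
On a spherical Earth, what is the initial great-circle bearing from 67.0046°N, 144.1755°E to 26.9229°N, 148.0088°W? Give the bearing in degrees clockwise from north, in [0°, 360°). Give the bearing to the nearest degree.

99°

Δλ = -148.0088 − 144.1755 = -292.1843°; wrapped into (−180°, 180°]: 67.8157°.
θ = atan2( sin Δλ · cos φ₂ , cos φ₁ · sin φ₂ − sin φ₁ · cos φ₂ · cos Δλ )
  = atan2(0.82561, -0.13302) = 99.153° → normalised to [0°, 360°): 99.153°.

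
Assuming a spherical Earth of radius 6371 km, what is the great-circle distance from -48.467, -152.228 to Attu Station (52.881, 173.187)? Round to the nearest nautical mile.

Δλ = 173.187 − -152.228 = 325.415°; wrapped into (−180°, 180°]: -34.585°.
Δφ = 52.881 − -48.467 = 101.348°.
a = sin²(Δφ/2) + cos φ₁ · cos φ₂ · sin²(Δλ/2) = 0.633739.
c = 2·atan2(√a, √(1−a)) = 1.84157 rad → d = 6371·c ≈ 11732.64 km ≈ 6335.12 nmi.

6335 nmi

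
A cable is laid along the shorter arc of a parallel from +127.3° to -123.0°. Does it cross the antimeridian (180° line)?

Naïve |-123.0 − 127.3| = 250.3° > 180°, so the shorter arc goes the other way round — across 180°.
Signed shortest Δλ = ((-123.0 − 127.3 + 180) mod 360) − 180 = 109.7°.
Going east by 109.7° from +127.3° passes through 180° before reaching -123.0°.

Yes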